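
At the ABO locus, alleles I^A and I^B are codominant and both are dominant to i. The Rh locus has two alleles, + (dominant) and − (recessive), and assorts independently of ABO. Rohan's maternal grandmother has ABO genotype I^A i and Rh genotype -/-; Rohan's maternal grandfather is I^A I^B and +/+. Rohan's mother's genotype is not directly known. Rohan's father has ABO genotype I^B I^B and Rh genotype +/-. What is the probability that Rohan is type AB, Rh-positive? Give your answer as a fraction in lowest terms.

Rohan's mother's ABO genotype from I^A i × I^A I^B: 1/4 I^A I^A, 1/4 I^A I^B, 1/4 I^A i, 1/4 I^B i.
Crossing each possibility with the father I^B I^B and summing P(type AB): 1/4·1 + 1/4·1/2 + 1/4·1/2 + 1/4·0 = 1/2.
Similarly for Rh via the mother's Rh distribution: P(Rh+) = 3/4.
Independent loci: 1/2 × 3/4 = 3/8.

3/8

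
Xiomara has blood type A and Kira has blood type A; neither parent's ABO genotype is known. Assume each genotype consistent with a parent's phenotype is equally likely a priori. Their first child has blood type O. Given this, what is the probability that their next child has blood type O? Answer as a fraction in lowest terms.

1/4

Possible genotypes: Xiomara ∈ {I^A I^A, I^A i}; Kira ∈ {I^A I^A, I^A i}.
Weight each parental genotype pair by prior × P(type-O child):
  I^A i × I^A i: posterior weight 1; P(next child type O) = 1/4.
Weighted sum = 1/4.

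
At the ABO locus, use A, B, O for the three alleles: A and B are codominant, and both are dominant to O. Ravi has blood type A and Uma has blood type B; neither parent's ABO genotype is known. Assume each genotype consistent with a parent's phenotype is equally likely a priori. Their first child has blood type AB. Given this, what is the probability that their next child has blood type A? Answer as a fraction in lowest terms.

5/36

Possible genotypes: Ravi ∈ {AA, AO}; Uma ∈ {BB, BO}.
Weight each parental genotype pair by prior × P(type-AB child):
  AA × BB: posterior weight 4/9; P(next child type A) = 0.
  AA × BO: posterior weight 2/9; P(next child type A) = 1/2.
  AO × BB: posterior weight 2/9; P(next child type A) = 0.
  AO × BO: posterior weight 1/9; P(next child type A) = 1/4.
Weighted sum = 5/36.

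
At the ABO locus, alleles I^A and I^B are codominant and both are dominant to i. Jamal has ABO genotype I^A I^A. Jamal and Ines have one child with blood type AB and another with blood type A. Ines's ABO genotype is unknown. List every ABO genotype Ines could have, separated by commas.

I^A I^B, I^B i

For each candidate genotype of Ines, check whether crossing it with I^A I^A can produce every observed child phenotype.
  I^A I^A → possible child types {A} ✗
  I^A I^B → possible child types {A, AB} ✓
  I^A i → possible child types {A} ✗
  I^B I^B → possible child types {AB} ✗
  I^B i → possible child types {A, AB} ✓
  i i → possible child types {A} ✗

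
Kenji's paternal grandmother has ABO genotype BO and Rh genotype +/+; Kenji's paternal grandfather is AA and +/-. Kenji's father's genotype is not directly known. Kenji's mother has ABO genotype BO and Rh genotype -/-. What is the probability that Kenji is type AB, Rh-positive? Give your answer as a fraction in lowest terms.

Kenji's father's ABO genotype from BO × AA: 1/2 AB, 1/2 AO.
Crossing each possibility with the mother BO and summing P(type AB): 1/2·1/4 + 1/2·1/4 = 1/4.
Similarly for Rh via the father's Rh distribution: P(Rh+) = 3/4.
Independent loci: 1/4 × 3/4 = 3/16.

3/16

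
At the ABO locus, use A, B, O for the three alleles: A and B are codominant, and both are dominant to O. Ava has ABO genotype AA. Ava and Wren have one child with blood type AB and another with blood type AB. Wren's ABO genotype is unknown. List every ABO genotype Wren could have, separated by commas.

For each candidate genotype of Wren, check whether crossing it with AA can produce every observed child phenotype.
  AA → possible child types {A} ✗
  AB → possible child types {A, AB} ✓
  AO → possible child types {A} ✗
  BB → possible child types {AB} ✓
  BO → possible child types {A, AB} ✓
  OO → possible child types {A} ✗

AB, BB, BO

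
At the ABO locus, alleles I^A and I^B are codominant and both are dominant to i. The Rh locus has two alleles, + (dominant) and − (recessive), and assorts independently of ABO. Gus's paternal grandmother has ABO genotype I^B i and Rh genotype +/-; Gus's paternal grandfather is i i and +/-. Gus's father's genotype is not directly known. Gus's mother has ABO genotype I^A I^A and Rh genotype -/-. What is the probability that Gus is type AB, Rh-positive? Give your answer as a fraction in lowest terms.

Gus's father's ABO genotype from I^B i × i i: 1/2 I^B i, 1/2 i i.
Crossing each possibility with the mother I^A I^A and summing P(type AB): 1/2·1/2 + 1/2·0 = 1/4.
Similarly for Rh via the father's Rh distribution: P(Rh+) = 1/2.
Independent loci: 1/4 × 1/2 = 1/8.

1/8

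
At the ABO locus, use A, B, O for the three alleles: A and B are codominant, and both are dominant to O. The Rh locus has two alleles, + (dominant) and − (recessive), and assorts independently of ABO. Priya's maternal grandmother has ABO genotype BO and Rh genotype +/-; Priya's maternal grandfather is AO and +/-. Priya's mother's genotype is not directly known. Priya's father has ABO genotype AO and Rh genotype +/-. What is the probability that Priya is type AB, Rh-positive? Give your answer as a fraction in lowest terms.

Priya's mother's ABO genotype from BO × AO: 1/4 AB, 1/4 AO, 1/4 BO, 1/4 OO.
Crossing each possibility with the father AO and summing P(type AB): 1/4·1/4 + 1/4·0 + 1/4·1/4 + 1/4·0 = 1/8.
Similarly for Rh via the mother's Rh distribution: P(Rh+) = 3/4.
Independent loci: 1/8 × 3/4 = 3/32.

3/32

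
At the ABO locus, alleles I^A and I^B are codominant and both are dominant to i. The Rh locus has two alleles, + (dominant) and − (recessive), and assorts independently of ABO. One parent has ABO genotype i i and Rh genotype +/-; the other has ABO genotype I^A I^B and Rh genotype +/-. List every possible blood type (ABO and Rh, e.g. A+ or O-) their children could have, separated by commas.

A+, A-, B+, B-

Gametes from i i × I^A I^B give offspring ABO genotypes I^A i, I^B i, i.e. phenotypes A, B.
Rh cross +/- × +/- → phenotypes Rh+, Rh-.
Combining independently: A+, A-, B+, B-.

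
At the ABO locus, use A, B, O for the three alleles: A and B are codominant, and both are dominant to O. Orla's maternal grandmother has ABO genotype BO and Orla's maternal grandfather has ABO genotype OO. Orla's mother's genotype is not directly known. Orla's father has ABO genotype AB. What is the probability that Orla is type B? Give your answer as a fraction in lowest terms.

1/2

Orla's mother's ABO genotype from BO × OO: 1/2 BO, 1/2 OO.
Crossing each possibility with the father AB and summing P(type B): 1/2·1/2 + 1/2·1/2 = 1/2.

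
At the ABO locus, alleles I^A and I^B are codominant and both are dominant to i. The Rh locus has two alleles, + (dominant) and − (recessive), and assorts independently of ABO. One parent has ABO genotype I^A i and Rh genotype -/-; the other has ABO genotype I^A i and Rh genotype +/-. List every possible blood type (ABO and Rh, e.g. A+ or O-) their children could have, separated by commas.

O+, O-, A+, A-

Gametes from I^A i × I^A i give offspring ABO genotypes I^A I^A, I^A i, i i, i.e. phenotypes O, A.
Rh cross -/- × +/- → phenotypes Rh+, Rh-.
Combining independently: O+, O-, A+, A-.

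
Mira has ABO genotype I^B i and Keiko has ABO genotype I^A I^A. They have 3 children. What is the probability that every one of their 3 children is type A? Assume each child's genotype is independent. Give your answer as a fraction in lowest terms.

1/8

ABO cross I^B i × I^A I^A → 1/2 A, 1/2 AB.
So P(type A) = 1/2 per child.
All 3 independent: (1/2)^3 = 1/8.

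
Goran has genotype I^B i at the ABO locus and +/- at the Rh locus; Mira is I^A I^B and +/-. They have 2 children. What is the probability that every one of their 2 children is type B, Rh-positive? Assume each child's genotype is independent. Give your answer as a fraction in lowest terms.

ABO cross I^B i × I^A I^B → 1/4 A, 1/2 B, 1/4 AB.
Rh cross +/- × +/- → 3/4 Rh+, 1/4 Rh-; so P(type B, Rh-positive) = 1/2 × 3/4 = 3/8 per child.
All 2 independent: (3/8)^2 = 9/64.

9/64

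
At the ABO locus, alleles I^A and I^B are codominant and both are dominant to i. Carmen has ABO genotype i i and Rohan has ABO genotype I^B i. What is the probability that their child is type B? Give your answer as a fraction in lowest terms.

ABO cross i i × I^B i → offspring phenotypes: 1/2 O, 1/2 B.
So P(type B) = 1/2.

1/2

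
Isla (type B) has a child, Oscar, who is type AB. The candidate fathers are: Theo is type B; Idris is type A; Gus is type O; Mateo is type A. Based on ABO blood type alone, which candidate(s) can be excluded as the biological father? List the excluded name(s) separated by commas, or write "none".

Theo, Gus

A candidate is excluded only if no genotype consistent with his phenotype could produce a type AB child with a type B mother.
Theo (type B): no genotype consistent with that phenotype can produce a type-AB child with a type-B mother.
Gus (type O): no genotype consistent with that phenotype can produce a type-AB child with a type-B mother.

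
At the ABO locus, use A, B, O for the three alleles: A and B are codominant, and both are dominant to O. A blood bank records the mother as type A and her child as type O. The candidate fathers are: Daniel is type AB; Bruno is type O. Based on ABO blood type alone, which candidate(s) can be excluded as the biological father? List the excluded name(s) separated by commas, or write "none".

A candidate is excluded only if no genotype consistent with his phenotype could produce a type O child with a type A mother.
Daniel (type AB): no genotype consistent with that phenotype can produce a type-O child with a type-A mother.

Daniel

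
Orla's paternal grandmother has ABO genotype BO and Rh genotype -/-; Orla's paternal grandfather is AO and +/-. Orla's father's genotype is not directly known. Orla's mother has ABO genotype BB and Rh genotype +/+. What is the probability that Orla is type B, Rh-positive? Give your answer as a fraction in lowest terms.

3/4

Orla's father's ABO genotype from BO × AO: 1/4 AB, 1/4 AO, 1/4 BO, 1/4 OO.
Crossing each possibility with the mother BB and summing P(type B): 1/4·1/2 + 1/4·1/2 + 1/4·1 + 1/4·1 = 3/4.
Similarly for Rh via the father's Rh distribution: P(Rh+) = 1.
Independent loci: 3/4 × 1 = 3/4.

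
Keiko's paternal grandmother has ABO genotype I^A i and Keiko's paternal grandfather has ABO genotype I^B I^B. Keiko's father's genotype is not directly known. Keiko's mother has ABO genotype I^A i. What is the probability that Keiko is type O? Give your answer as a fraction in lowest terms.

Keiko's father's ABO genotype from I^A i × I^B I^B: 1/2 I^A I^B, 1/2 I^B i.
Crossing each possibility with the mother I^A i and summing P(type O): 1/2·0 + 1/2·1/4 = 1/8.

1/8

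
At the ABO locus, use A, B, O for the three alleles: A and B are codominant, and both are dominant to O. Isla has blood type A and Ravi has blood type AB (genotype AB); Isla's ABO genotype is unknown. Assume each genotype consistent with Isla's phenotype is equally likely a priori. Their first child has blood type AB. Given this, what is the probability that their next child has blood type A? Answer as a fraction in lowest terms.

Possible genotypes: Isla ∈ {AA, AO}; Ravi ∈ {AB}.
Weight each parental genotype pair by prior × P(type-AB child):
  AA × AB: posterior weight 2/3; P(next child type A) = 1/2.
  AO × AB: posterior weight 1/3; P(next child type A) = 1/2.
Weighted sum = 1/2.

1/2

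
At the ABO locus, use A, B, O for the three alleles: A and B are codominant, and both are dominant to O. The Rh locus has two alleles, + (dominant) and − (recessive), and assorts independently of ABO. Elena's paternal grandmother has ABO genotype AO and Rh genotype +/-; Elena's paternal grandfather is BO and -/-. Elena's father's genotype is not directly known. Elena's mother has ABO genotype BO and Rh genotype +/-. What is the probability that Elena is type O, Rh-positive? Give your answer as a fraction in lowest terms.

5/32

Elena's father's ABO genotype from AO × BO: 1/4 AB, 1/4 AO, 1/4 BO, 1/4 OO.
Crossing each possibility with the mother BO and summing P(type O): 1/4·0 + 1/4·1/4 + 1/4·1/4 + 1/4·1/2 = 1/4.
Similarly for Rh via the father's Rh distribution: P(Rh+) = 5/8.
Independent loci: 1/4 × 5/8 = 5/32.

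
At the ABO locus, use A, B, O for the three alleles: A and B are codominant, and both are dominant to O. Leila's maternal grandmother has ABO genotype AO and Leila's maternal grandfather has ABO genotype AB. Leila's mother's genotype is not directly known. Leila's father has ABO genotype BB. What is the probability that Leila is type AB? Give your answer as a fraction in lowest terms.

Leila's mother's ABO genotype from AO × AB: 1/4 AA, 1/4 AB, 1/4 AO, 1/4 BO.
Crossing each possibility with the father BB and summing P(type AB): 1/4·1 + 1/4·1/2 + 1/4·1/2 + 1/4·0 = 1/2.

1/2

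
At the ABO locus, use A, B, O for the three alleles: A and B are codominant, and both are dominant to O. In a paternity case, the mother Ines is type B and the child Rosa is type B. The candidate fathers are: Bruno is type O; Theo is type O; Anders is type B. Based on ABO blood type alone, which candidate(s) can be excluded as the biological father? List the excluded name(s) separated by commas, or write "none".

none

A candidate is excluded only if no genotype consistent with his phenotype could produce a type B child with a type B mother.
Every candidate has at least one consistent genotype combination, so none can be excluded.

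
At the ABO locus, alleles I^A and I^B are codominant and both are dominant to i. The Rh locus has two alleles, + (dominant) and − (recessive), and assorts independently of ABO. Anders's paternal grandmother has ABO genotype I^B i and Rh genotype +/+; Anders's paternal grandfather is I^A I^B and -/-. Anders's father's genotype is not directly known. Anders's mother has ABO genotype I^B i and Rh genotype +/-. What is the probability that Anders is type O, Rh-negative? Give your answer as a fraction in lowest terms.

1/32

Anders's father's ABO genotype from I^B i × I^A I^B: 1/4 I^A I^B, 1/4 I^A i, 1/4 I^B I^B, 1/4 I^B i.
Crossing each possibility with the mother I^B i and summing P(type O): 1/4·0 + 1/4·1/4 + 1/4·0 + 1/4·1/4 = 1/8.
Similarly for Rh via the father's Rh distribution: P(Rh-) = 1/4.
Independent loci: 1/8 × 1/4 = 1/32.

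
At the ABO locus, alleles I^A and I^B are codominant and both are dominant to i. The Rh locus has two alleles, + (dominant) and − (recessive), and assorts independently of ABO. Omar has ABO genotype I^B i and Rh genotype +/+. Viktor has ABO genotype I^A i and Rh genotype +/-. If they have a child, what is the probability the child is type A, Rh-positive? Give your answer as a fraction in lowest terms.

1/4

ABO cross I^B i × I^A i → offspring phenotypes: 1/4 O, 1/4 A, 1/4 B, 1/4 AB.
Rh cross +/+ × +/- → 1 Rh+.
Independent loci: P(type A, Rh-positive) = 1/4 × 1 = 1/4.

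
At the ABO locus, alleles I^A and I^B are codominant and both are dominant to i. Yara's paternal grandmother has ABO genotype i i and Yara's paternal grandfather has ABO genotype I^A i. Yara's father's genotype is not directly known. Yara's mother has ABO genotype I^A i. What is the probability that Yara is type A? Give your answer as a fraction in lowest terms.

Yara's father's ABO genotype from i i × I^A i: 1/2 I^A i, 1/2 i i.
Crossing each possibility with the mother I^A i and summing P(type A): 1/2·3/4 + 1/2·1/2 = 5/8.

5/8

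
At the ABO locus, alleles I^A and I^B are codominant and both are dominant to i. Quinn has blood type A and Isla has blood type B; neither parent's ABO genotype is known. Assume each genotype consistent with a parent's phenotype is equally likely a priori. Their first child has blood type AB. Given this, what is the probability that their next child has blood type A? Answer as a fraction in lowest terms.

Possible genotypes: Quinn ∈ {I^A I^A, I^A i}; Isla ∈ {I^B I^B, I^B i}.
Weight each parental genotype pair by prior × P(type-AB child):
  I^A I^A × I^B I^B: posterior weight 4/9; P(next child type A) = 0.
  I^A I^A × I^B i: posterior weight 2/9; P(next child type A) = 1/2.
  I^A i × I^B I^B: posterior weight 2/9; P(next child type A) = 0.
  I^A i × I^B i: posterior weight 1/9; P(next child type A) = 1/4.
Weighted sum = 5/36.

5/36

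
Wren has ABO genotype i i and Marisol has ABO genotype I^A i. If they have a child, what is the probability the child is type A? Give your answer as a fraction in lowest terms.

ABO cross i i × I^A i → offspring phenotypes: 1/2 O, 1/2 A.
So P(type A) = 1/2.

1/2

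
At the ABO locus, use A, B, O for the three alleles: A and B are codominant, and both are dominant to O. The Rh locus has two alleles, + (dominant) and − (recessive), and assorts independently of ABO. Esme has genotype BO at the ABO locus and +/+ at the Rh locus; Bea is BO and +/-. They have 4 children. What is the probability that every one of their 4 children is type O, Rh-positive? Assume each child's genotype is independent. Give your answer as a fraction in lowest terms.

1/256

ABO cross BO × BO → 1/4 O, 3/4 B.
Rh cross +/+ × +/- → 1 Rh+; so P(type O, Rh-positive) = 1/4 × 1 = 1/4 per child.
All 4 independent: (1/4)^4 = 1/256.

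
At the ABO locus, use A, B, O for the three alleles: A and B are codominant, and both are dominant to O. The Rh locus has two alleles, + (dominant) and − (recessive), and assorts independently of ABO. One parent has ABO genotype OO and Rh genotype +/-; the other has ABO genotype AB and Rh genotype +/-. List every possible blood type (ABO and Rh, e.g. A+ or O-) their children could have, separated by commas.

A+, A-, B+, B-

Gametes from OO × AB give offspring ABO genotypes AO, BO, i.e. phenotypes A, B.
Rh cross +/- × +/- → phenotypes Rh+, Rh-.
Combining independently: A+, A-, B+, B-.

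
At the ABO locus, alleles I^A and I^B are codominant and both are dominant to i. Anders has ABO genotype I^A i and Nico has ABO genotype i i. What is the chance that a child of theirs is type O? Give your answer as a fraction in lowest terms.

1/2

ABO cross I^A i × i i → offspring phenotypes: 1/2 O, 1/2 A.
So P(type O) = 1/2.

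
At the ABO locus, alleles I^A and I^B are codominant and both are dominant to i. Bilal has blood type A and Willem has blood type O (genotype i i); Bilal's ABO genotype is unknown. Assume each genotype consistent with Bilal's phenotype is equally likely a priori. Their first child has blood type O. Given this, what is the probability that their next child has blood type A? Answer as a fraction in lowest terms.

Possible genotypes: Bilal ∈ {I^A I^A, I^A i}; Willem ∈ {i i}.
Weight each parental genotype pair by prior × P(type-O child):
  I^A i × i i: posterior weight 1; P(next child type A) = 1/2.
Weighted sum = 1/2.

1/2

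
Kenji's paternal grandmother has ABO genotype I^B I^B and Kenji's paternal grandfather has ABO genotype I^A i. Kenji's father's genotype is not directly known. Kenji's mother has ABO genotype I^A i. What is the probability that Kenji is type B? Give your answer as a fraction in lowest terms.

1/4

Kenji's father's ABO genotype from I^B I^B × I^A i: 1/2 I^A I^B, 1/2 I^B i.
Crossing each possibility with the mother I^A i and summing P(type B): 1/2·1/4 + 1/2·1/4 = 1/4.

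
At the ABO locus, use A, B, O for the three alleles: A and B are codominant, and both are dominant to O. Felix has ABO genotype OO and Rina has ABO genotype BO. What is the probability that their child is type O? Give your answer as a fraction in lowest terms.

1/2

ABO cross OO × BO → offspring phenotypes: 1/2 O, 1/2 B.
So P(type O) = 1/2.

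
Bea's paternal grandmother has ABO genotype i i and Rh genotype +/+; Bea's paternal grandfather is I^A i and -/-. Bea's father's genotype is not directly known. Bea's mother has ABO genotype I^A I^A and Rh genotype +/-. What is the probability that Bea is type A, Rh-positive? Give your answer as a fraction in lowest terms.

Bea's father's ABO genotype from i i × I^A i: 1/2 I^A i, 1/2 i i.
Crossing each possibility with the mother I^A I^A and summing P(type A): 1/2·1 + 1/2·1 = 1.
Similarly for Rh via the father's Rh distribution: P(Rh+) = 3/4.
Independent loci: 1 × 3/4 = 3/4.

3/4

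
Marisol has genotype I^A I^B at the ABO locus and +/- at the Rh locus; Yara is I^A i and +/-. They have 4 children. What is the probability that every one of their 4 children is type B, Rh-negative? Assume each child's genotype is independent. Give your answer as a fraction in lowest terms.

1/65536

ABO cross I^A I^B × I^A i → 1/2 A, 1/4 B, 1/4 AB.
Rh cross +/- × +/- → 3/4 Rh+, 1/4 Rh-; so P(type B, Rh-negative) = 1/4 × 1/4 = 1/16 per child.
All 4 independent: (1/16)^4 = 1/65536.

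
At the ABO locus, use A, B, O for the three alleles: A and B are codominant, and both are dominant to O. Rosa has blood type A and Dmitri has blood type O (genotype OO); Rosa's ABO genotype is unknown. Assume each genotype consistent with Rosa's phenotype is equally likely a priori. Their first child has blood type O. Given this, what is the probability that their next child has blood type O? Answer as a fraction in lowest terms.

1/2

Possible genotypes: Rosa ∈ {AA, AO}; Dmitri ∈ {OO}.
Weight each parental genotype pair by prior × P(type-O child):
  AO × OO: posterior weight 1; P(next child type O) = 1/2.
Weighted sum = 1/2.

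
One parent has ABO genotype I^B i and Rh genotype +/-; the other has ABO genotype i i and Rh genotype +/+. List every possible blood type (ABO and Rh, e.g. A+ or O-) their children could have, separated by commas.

Gametes from I^B i × i i give offspring ABO genotypes I^B i, i i, i.e. phenotypes O, B.
Rh cross +/- × +/+ → phenotypes Rh+.
Combining independently: O+, B+.

O+, B+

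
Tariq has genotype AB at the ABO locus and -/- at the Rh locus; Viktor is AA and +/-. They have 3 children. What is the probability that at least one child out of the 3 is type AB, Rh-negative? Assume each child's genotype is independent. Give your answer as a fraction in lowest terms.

ABO cross AB × AA → 1/2 A, 1/2 AB.
Rh cross -/- × +/- → 1/2 Rh+, 1/2 Rh-; so P(type AB, Rh-negative) = 1/2 × 1/2 = 1/4 per child.
P(none) = (3/4)^3 = 27/64; P(at least one) = 1 − 27/64 = 37/64.

37/64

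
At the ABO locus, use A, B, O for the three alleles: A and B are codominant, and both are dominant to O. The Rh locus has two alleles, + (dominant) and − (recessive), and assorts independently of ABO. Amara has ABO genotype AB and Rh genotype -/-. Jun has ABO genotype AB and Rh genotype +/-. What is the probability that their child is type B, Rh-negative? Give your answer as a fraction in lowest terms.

1/8

ABO cross AB × AB → offspring phenotypes: 1/4 A, 1/4 B, 1/2 AB.
Rh cross -/- × +/- → 1/2 Rh+, 1/2 Rh-.
Independent loci: P(type B, Rh-negative) = 1/4 × 1/2 = 1/8.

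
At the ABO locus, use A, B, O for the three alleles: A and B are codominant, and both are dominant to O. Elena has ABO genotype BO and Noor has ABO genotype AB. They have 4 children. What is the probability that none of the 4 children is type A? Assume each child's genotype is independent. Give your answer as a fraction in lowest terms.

81/256

ABO cross BO × AB → 1/4 A, 1/2 B, 1/4 AB.
So P(type A) = 1/4 per child.
P(not type A) = 3/4 for one child; (3/4)^4 = 81/256.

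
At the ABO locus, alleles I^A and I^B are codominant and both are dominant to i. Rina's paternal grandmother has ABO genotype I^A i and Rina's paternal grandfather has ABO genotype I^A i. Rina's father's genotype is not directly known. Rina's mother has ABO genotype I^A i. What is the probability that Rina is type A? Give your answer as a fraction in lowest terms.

Rina's father's ABO genotype from I^A i × I^A i: 1/4 I^A I^A, 1/2 I^A i, 1/4 i i.
Crossing each possibility with the mother I^A i and summing P(type A): 1/4·1 + 1/2·3/4 + 1/4·1/2 = 3/4.

3/4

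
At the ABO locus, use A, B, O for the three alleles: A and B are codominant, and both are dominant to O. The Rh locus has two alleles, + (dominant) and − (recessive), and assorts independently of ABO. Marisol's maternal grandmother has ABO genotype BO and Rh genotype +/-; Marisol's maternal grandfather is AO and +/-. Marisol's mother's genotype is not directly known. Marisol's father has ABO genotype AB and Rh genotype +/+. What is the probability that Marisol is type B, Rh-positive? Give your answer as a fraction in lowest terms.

Marisol's mother's ABO genotype from BO × AO: 1/4 AB, 1/4 AO, 1/4 BO, 1/4 OO.
Crossing each possibility with the father AB and summing P(type B): 1/4·1/4 + 1/4·1/4 + 1/4·1/2 + 1/4·1/2 = 3/8.
Similarly for Rh via the mother's Rh distribution: P(Rh+) = 1.
Independent loci: 3/8 × 1 = 3/8.

3/8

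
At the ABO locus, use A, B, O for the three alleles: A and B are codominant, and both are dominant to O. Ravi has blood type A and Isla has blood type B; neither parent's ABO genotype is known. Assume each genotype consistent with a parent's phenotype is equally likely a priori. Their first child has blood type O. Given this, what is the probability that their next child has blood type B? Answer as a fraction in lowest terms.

1/4

Possible genotypes: Ravi ∈ {AA, AO}; Isla ∈ {BB, BO}.
Weight each parental genotype pair by prior × P(type-O child):
  AO × BO: posterior weight 1; P(next child type B) = 1/4.
Weighted sum = 1/4.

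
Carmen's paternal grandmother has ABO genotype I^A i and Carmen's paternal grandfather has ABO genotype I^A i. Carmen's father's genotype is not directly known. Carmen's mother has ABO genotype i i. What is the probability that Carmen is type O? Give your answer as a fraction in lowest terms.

1/2

Carmen's father's ABO genotype from I^A i × I^A i: 1/4 I^A I^A, 1/2 I^A i, 1/4 i i.
Crossing each possibility with the mother i i and summing P(type O): 1/4·0 + 1/2·1/2 + 1/4·1 = 1/2.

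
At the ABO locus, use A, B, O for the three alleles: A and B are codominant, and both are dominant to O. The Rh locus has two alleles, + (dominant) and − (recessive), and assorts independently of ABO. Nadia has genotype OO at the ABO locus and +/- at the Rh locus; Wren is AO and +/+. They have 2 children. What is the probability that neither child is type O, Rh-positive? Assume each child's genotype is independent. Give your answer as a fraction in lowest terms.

1/4

ABO cross OO × AO → 1/2 O, 1/2 A.
Rh cross +/- × +/+ → 1 Rh+; so P(type O, Rh-positive) = 1/2 × 1 = 1/2 per child.
P(not type O, Rh-positive) = 1/2 for one child; (1/2)^2 = 1/4.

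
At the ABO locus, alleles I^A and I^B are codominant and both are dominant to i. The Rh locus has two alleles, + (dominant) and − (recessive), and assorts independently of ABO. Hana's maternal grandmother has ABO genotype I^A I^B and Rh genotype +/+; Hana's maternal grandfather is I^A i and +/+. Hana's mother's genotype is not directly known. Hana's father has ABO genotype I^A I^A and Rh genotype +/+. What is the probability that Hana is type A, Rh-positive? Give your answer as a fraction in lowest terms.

Hana's mother's ABO genotype from I^A I^B × I^A i: 1/4 I^A I^A, 1/4 I^A I^B, 1/4 I^A i, 1/4 I^B i.
Crossing each possibility with the father I^A I^A and summing P(type A): 1/4·1 + 1/4·1/2 + 1/4·1 + 1/4·1/2 = 3/4.
Similarly for Rh via the mother's Rh distribution: P(Rh+) = 1.
Independent loci: 3/4 × 1 = 3/4.

3/4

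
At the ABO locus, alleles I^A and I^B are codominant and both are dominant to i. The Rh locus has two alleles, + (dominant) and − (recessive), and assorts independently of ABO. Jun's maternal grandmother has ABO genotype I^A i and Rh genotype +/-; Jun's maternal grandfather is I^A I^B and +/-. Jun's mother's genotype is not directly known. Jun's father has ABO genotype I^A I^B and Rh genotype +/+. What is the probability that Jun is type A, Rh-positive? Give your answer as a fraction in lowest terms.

3/8

Jun's mother's ABO genotype from I^A i × I^A I^B: 1/4 I^A I^A, 1/4 I^A I^B, 1/4 I^A i, 1/4 I^B i.
Crossing each possibility with the father I^A I^B and summing P(type A): 1/4·1/2 + 1/4·1/4 + 1/4·1/2 + 1/4·1/4 = 3/8.
Similarly for Rh via the mother's Rh distribution: P(Rh+) = 1.
Independent loci: 3/8 × 1 = 3/8.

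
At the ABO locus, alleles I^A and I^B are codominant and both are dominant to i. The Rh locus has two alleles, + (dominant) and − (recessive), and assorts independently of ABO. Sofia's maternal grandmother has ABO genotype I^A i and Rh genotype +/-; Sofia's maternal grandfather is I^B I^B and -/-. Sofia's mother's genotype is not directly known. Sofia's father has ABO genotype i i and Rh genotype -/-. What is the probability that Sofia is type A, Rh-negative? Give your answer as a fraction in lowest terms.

Sofia's mother's ABO genotype from I^A i × I^B I^B: 1/2 I^A I^B, 1/2 I^B i.
Crossing each possibility with the father i i and summing P(type A): 1/2·1/2 + 1/2·0 = 1/4.
Similarly for Rh via the mother's Rh distribution: P(Rh-) = 3/4.
Independent loci: 1/4 × 3/4 = 3/16.

3/16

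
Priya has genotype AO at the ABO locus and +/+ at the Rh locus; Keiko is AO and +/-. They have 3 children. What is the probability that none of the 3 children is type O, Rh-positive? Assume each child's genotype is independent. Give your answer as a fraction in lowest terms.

ABO cross AO × AO → 1/4 O, 3/4 A.
Rh cross +/+ × +/- → 1 Rh+; so P(type O, Rh-positive) = 1/4 × 1 = 1/4 per child.
P(not type O, Rh-positive) = 3/4 for one child; (3/4)^3 = 27/64.

27/64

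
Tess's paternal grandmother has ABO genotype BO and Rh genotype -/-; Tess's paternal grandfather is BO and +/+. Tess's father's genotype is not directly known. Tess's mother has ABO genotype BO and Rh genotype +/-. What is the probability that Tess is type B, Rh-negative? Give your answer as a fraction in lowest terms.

3/16

Tess's father's ABO genotype from BO × BO: 1/4 BB, 1/2 BO, 1/4 OO.
Crossing each possibility with the mother BO and summing P(type B): 1/4·1 + 1/2·3/4 + 1/4·1/2 = 3/4.
Similarly for Rh via the father's Rh distribution: P(Rh-) = 1/4.
Independent loci: 3/4 × 1/4 = 3/16.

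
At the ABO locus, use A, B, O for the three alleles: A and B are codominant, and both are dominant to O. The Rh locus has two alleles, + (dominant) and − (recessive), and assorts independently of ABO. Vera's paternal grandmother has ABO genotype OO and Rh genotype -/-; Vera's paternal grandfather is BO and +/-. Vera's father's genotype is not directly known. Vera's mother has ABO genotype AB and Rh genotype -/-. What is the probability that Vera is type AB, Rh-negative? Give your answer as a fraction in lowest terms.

3/32

Vera's father's ABO genotype from OO × BO: 1/2 BO, 1/2 OO.
Crossing each possibility with the mother AB and summing P(type AB): 1/2·1/4 + 1/2·0 = 1/8.
Similarly for Rh via the father's Rh distribution: P(Rh-) = 3/4.
Independent loci: 1/8 × 3/4 = 3/32.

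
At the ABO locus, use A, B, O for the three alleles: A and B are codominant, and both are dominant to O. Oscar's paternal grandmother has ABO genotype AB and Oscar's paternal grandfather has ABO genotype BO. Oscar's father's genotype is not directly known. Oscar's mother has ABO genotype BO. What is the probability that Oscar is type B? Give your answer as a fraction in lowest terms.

Oscar's father's ABO genotype from AB × BO: 1/4 AB, 1/4 AO, 1/4 BB, 1/4 BO.
Crossing each possibility with the mother BO and summing P(type B): 1/4·1/2 + 1/4·1/4 + 1/4·1 + 1/4·3/4 = 5/8.

5/8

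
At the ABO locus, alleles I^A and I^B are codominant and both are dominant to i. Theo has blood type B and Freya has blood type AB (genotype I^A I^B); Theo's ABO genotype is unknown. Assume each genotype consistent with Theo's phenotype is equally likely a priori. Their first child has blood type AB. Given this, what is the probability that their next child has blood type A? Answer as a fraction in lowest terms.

1/12

Possible genotypes: Theo ∈ {I^B I^B, I^B i}; Freya ∈ {I^A I^B}.
Weight each parental genotype pair by prior × P(type-AB child):
  I^B I^B × I^A I^B: posterior weight 2/3; P(next child type A) = 0.
  I^B i × I^A I^B: posterior weight 1/3; P(next child type A) = 1/4.
Weighted sum = 1/12.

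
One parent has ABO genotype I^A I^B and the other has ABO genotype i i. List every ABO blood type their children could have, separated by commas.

A, B

Gametes from I^A I^B × i i give offspring ABO genotypes I^A i, I^B i, i.e. phenotypes A, B.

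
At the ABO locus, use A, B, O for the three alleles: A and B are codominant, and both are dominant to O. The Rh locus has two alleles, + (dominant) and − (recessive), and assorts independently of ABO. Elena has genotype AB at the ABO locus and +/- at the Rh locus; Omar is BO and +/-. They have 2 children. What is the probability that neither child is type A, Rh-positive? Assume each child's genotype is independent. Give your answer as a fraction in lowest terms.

169/256

ABO cross AB × BO → 1/4 A, 1/2 B, 1/4 AB.
Rh cross +/- × +/- → 3/4 Rh+, 1/4 Rh-; so P(type A, Rh-positive) = 1/4 × 3/4 = 3/16 per child.
P(not type A, Rh-positive) = 13/16 for one child; (13/16)^2 = 169/256.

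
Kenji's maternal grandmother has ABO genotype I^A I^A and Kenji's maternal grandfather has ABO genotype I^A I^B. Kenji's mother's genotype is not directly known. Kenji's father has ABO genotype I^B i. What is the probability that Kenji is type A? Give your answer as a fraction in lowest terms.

Kenji's mother's ABO genotype from I^A I^A × I^A I^B: 1/2 I^A I^A, 1/2 I^A I^B.
Crossing each possibility with the father I^B i and summing P(type A): 1/2·1/2 + 1/2·1/4 = 3/8.

3/8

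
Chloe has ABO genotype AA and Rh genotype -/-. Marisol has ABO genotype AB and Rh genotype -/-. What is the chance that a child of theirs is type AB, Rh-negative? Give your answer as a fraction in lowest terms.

ABO cross AA × AB → offspring phenotypes: 1/2 A, 1/2 AB.
Rh cross -/- × -/- → 1 Rh-.
Independent loci: P(type AB, Rh-negative) = 1/2 × 1 = 1/2.

1/2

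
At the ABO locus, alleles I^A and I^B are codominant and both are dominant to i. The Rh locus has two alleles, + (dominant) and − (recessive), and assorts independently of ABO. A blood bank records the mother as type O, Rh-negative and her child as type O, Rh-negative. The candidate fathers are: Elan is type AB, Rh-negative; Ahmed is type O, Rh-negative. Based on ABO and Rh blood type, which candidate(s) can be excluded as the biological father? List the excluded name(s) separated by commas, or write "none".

A candidate is excluded only if no genotype consistent with his phenotype could produce a type O, Rh-negative child with a type O, Rh-negative mother.
Elan (type AB, Rh-): no genotype consistent with that phenotype can produce a type-O Rh- child with a type-O mother.

Elan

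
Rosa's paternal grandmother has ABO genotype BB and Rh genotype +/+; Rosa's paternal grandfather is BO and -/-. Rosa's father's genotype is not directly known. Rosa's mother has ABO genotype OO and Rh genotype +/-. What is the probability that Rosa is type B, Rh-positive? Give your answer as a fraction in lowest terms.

9/16

Rosa's father's ABO genotype from BB × BO: 1/2 BB, 1/2 BO.
Crossing each possibility with the mother OO and summing P(type B): 1/2·1 + 1/2·1/2 = 3/4.
Similarly for Rh via the father's Rh distribution: P(Rh+) = 3/4.
Independent loci: 3/4 × 3/4 = 9/16.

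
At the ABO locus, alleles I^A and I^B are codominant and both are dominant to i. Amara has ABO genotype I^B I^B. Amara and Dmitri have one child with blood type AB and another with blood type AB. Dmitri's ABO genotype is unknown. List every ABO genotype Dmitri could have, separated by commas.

For each candidate genotype of Dmitri, check whether crossing it with I^B I^B can produce every observed child phenotype.
  I^A I^A → possible child types {AB} ✓
  I^A I^B → possible child types {B, AB} ✓
  I^A i → possible child types {B, AB} ✓
  I^B I^B → possible child types {B} ✗
  I^B i → possible child types {B} ✗
  i i → possible child types {B} ✗

I^A I^A, I^A I^B, I^A i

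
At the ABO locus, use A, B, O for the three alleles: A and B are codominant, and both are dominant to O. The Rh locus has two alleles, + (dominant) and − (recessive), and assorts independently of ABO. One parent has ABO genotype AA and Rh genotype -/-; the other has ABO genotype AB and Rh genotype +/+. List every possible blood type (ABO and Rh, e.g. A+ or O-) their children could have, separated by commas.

Gametes from AA × AB give offspring ABO genotypes AA, AB, i.e. phenotypes A, AB.
Rh cross -/- × +/+ → phenotypes Rh+.
Combining independently: A+, AB+.

A+, AB+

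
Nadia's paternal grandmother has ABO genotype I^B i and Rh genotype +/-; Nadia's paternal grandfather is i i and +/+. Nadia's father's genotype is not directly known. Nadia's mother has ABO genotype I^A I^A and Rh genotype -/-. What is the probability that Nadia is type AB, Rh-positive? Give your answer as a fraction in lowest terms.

Nadia's father's ABO genotype from I^B i × i i: 1/2 I^B i, 1/2 i i.
Crossing each possibility with the mother I^A I^A and summing P(type AB): 1/2·1/2 + 1/2·0 = 1/4.
Similarly for Rh via the father's Rh distribution: P(Rh+) = 3/4.
Independent loci: 1/4 × 3/4 = 3/16.

3/16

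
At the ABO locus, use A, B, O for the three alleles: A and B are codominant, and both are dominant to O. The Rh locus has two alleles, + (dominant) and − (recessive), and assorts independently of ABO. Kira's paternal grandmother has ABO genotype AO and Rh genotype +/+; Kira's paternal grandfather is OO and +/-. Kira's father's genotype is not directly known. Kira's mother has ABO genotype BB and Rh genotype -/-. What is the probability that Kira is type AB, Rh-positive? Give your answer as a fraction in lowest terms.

Kira's father's ABO genotype from AO × OO: 1/2 AO, 1/2 OO.
Crossing each possibility with the mother BB and summing P(type AB): 1/2·1/2 + 1/2·0 = 1/4.
Similarly for Rh via the father's Rh distribution: P(Rh+) = 3/4.
Independent loci: 1/4 × 3/4 = 3/16.

3/16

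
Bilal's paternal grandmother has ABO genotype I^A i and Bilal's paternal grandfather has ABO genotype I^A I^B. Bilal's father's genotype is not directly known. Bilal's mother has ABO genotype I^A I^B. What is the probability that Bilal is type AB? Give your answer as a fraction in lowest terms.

3/8

Bilal's father's ABO genotype from I^A i × I^A I^B: 1/4 I^A I^A, 1/4 I^A I^B, 1/4 I^A i, 1/4 I^B i.
Crossing each possibility with the mother I^A I^B and summing P(type AB): 1/4·1/2 + 1/4·1/2 + 1/4·1/4 + 1/4·1/4 = 3/8.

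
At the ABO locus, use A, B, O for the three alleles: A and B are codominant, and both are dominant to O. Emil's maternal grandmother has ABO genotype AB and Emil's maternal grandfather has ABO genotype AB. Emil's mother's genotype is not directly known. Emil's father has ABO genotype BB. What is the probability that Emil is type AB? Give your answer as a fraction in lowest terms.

Emil's mother's ABO genotype from AB × AB: 1/4 AA, 1/2 AB, 1/4 BB.
Crossing each possibility with the father BB and summing P(type AB): 1/4·1 + 1/2·1/2 + 1/4·0 = 1/2.

1/2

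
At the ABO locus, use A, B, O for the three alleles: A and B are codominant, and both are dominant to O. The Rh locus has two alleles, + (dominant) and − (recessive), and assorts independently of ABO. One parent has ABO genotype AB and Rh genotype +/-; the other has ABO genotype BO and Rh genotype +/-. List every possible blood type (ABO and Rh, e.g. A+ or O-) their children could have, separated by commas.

Gametes from AB × BO give offspring ABO genotypes AB, AO, BB, BO, i.e. phenotypes A, B, AB.
Rh cross +/- × +/- → phenotypes Rh+, Rh-.
Combining independently: A+, A-, B+, B-, AB+, AB-.

A+, A-, B+, B-, AB+, AB-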